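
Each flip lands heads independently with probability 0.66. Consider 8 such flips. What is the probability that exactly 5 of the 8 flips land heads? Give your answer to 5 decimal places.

X ~ Binomial(n=8, p=0.66).
P(X=5) = C(8,5) · p^5 · (1−p)^3
= 56 · 0.12523 · 0.039304 = 0.2756414

0.27564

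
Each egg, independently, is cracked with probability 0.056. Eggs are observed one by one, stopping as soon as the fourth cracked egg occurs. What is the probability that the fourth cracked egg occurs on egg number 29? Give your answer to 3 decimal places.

Y = trial on which the fourth success occurs; negative binomial, r=4, p=0.056.
P(Y=29) = C(28,3) · p^4 · (1−p)^25
= 3276 · 9.8345e-06 · 0.23676 = 0.00763

0.008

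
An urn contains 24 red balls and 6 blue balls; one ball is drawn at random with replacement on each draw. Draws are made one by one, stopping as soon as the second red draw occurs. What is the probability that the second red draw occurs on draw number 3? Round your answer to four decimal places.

0.2560

Y = trial on which the second success occurs; negative binomial, r=2, p=0.80.
P(Y=3) = C(2,1) · p^2 · (1−p)^1
= 2 · 0.64 · 0.2 = 0.256000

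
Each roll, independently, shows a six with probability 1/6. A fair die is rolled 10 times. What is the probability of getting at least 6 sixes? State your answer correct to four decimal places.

0.0024

X ~ Binomial(10, 0.166667); P(X ≥ 6) = Σ C(10,k) p^k (1−p)^(10−k) over k:
  k=6: C(10,6)·0.166667^6·0.833333^4 = 0.002171
  k=7: C(10,7)·0.166667^7·0.833333^3 = 0.000248
  k=8: C(10,8)·0.166667^8·0.833333^2 = 0.000019
  k=9: C(10,9)·0.166667^9·0.833333^1 = 0.000001
  k=10: C(10,10)·0.166667^10·0.833333^0 = 0.000000
Total = 0.002438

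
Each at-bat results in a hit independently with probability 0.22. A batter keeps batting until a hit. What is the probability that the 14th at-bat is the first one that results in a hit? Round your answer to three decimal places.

Geometric (trials to first success), p = 0.22.
P(Y = 14) = (1−p)^13 · p = 0.039558 · 0.22 = 0.00870

0.009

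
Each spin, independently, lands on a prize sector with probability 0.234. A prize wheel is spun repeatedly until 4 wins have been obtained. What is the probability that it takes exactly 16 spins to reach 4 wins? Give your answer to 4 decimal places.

Y = trial on which the fourth success occurs; negative binomial, r=4, p=0.234.
P(Y=16) = C(15,3) · p^4 · (1−p)^12
= 455 · 0.0029982 · 0.040808 = 0.055670

0.0557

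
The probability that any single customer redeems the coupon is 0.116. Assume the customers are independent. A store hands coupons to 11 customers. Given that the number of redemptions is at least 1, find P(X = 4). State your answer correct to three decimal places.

0.034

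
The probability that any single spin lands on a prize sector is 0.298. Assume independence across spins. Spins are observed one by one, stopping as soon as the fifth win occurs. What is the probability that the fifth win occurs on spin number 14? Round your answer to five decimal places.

0.06957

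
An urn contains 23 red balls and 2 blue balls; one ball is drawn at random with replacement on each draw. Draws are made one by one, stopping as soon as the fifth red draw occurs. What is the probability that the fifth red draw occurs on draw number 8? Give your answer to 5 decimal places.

0.01181

Y = trial on which the fifth success occurs; negative binomial, r=5, p=0.92.
P(Y=8) = C(7,4) · p^5 · (1−p)^3
= 35 · 0.65908 · 0.000512 = 0.0118107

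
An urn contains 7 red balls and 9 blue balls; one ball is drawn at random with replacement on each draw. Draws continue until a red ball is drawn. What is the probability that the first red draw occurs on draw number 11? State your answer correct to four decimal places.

0.0014

Geometric (trials to first success), p = 0.4375.
P(Y = 11) = (1−p)^10 · p = 0.0031712 · 0.4375 = 0.001387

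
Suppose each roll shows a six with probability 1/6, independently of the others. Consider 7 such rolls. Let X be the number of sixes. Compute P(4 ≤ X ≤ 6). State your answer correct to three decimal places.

X ~ Binomial(7, 0.166667); P(4 ≤ X ≤ 6) = Σ C(7,k) p^k (1−p)^(7−k) over k:
  k=4: C(7,4)·0.166667^4·0.833333^3 = 0.01563
  k=5: C(7,5)·0.166667^5·0.833333^2 = 0.00188
  k=6: C(7,6)·0.166667^6·0.833333^1 = 0.00013
Total = 0.01763

0.018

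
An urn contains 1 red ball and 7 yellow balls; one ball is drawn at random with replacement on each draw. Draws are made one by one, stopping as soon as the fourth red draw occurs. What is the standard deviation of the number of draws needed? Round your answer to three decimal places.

Y = total draws until the fourth success; negative binomial with r=4, p=0.125.
SD(Y) = √[r(1−p)/p²] = √(224.00000) = 14.96663

14.967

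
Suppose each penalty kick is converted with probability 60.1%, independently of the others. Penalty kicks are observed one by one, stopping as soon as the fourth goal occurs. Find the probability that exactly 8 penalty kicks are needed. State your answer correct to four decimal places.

0.1157

Y = trial on which the fourth success occurs; negative binomial, r=4, p=0.601.
P(Y=8) = C(7,3) · p^4 · (1−p)^4
= 35 · 0.13047 · 0.025345 = 0.115733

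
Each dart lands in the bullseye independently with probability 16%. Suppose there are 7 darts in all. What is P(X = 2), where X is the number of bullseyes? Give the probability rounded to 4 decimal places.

X ~ Binomial(n=7, p=0.16).
P(X=2) = C(7,2) · p^2 · (1−p)^5
= 21 · 0.0256 · 0.41821 = 0.224831

0.2248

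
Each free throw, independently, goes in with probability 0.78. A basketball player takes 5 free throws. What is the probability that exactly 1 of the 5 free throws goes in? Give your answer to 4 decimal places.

0.0091

X ~ Binomial(n=5, p=0.78).
P(X=1) = C(5,1) · p^1 · (1−p)^4
= 5 · 0.78 · 0.0023426 = 0.009136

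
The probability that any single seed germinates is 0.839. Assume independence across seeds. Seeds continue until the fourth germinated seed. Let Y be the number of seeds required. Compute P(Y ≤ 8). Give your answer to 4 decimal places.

Finishing within 8 seeds ⇔ at least 4 successes in the first 8. With X ~ Binomial(8, 0.839), P(Y ≤ 8) = 1 − P(X ≤ 3).
  k=0: C(8,0)·0.839^0·0.161^8 = 0.000000
  k=1: C(8,1)·0.839^1·0.161^7 = 0.000019
  k=2: C(8,2)·0.839^2·0.161^6 = 0.000343
  k=3: C(8,3)·0.839^3·0.161^5 = 0.003578
1 − 0.003940 = 0.996060

0.9961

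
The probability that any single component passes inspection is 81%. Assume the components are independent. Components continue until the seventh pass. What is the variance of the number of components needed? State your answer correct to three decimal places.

2.027

Y = total components until the seventh success; negative binomial with r=7, p=0.81.
Var(Y) = r(1−p)/p² = 7·0.19 / 0.81² = 2.02713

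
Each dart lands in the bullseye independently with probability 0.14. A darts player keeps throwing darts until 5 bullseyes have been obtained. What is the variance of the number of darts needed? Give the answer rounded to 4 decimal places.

219.3878

Y = total darts until the fifth success; negative binomial with r=5, p=0.14.
Var(Y) = r(1−p)/p² = 5·0.86 / 0.14² = 219.387755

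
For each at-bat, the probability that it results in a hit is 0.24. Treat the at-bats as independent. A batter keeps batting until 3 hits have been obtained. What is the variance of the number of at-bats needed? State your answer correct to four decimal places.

39.5833

Y = total at-bats until the third success; negative binomial with r=3, p=0.24.
Var(Y) = r(1−p)/p² = 3·0.76 / 0.24² = 39.583333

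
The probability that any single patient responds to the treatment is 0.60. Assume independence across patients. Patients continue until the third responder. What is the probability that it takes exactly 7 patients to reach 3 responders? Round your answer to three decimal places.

0.083

Y = trial on which the third success occurs; negative binomial, r=3, p=0.60.
P(Y=7) = C(6,2) · p^3 · (1−p)^4
= 15 · 0.216 · 0.0256 = 0.08294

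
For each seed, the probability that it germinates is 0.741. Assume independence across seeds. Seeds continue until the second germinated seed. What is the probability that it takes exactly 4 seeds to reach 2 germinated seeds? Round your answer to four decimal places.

0.1105

Y = trial on which the second success occurs; negative binomial, r=2, p=0.741.
P(Y=4) = C(3,1) · p^2 · (1−p)^2
= 3 · 0.54908 · 0.067081 = 0.110499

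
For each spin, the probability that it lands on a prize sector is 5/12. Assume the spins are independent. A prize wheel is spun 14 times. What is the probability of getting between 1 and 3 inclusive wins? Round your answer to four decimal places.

0.0999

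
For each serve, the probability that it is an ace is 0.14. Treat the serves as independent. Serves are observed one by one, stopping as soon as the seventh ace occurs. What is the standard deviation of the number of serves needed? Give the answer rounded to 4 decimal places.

Y = total serves until the seventh success; negative binomial with r=7, p=0.14.
SD(Y) = √[r(1−p)/p²] = √(307.142857) = 17.525492

17.5255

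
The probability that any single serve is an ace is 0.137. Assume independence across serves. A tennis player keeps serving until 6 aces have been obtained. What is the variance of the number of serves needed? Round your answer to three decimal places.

275.880

Y = total serves until the sixth success; negative binomial with r=6, p=0.137.
Var(Y) = r(1−p)/p² = 6·0.863 / 0.137² = 275.88044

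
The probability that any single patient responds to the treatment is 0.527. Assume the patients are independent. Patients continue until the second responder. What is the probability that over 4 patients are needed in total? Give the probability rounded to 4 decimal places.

Needing more than 4 patients ⇔ fewer than 2 successes in the first 4. With X ~ Binomial(4, 0.527), P(Y > 4) = P(X ≤ 1).
  k=0: C(4,0)·0.527^0·0.473^4 = 0.050055
  k=1: C(4,1)·0.527^1·0.473^3 = 0.223077
P(X ≤ 1) = 0.273131

0.2731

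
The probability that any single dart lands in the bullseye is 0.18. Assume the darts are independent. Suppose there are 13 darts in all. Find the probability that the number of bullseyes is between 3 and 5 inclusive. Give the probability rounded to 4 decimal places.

0.4048

X ~ Binomial(13, 0.18); P(3 ≤ X ≤ 5) = Σ C(13,k) p^k (1−p)^(13−k) over k:
  k=3: C(13,3)·0.18^3·0.82^10 = 0.229257
  k=4: C(13,4)·0.18^4·0.82^9 = 0.125812
  k=5: C(13,5)·0.18^5·0.82^8 = 0.049711
Total = 0.404779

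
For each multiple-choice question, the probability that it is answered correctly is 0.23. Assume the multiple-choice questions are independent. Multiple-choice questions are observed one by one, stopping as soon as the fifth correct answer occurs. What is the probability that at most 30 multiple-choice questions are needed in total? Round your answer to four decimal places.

Finishing within 30 multiple-choice questions ⇔ at least 5 successes in the first 30. With X ~ Binomial(30, 0.23), P(Y ≤ 30) = 1 − P(X ≤ 4).
  k=0: C(30,0)·0.23^0·0.77^30 = 0.000393
  k=1: C(30,1)·0.23^1·0.77^29 = 0.003524
  k=2: C(30,2)·0.23^2·0.77^28 = 0.015265
  k=3: C(30,3)·0.23^3·0.77^27 = 0.042556
  k=4: C(30,4)·0.23^4·0.77^26 = 0.085803
1 − 0.147541 = 0.852459

0.8525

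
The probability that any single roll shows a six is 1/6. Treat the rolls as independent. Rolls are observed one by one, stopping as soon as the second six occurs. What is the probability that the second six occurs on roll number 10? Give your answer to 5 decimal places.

0.05814

Y = trial on which the second success occurs; negative binomial, r=2, p=0.166667.
P(Y=10) = C(9,1) · p^2 · (1−p)^8
= 9 · 0.027778 · 0.23257 = 0.0581420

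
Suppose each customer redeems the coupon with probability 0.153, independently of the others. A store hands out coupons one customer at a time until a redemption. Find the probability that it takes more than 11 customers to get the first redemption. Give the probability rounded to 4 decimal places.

Y = number of customers to the first success; geometric, p = 0.153.
P(Y > 11) = P(first 11 all fail) = (1−p)^11 = 0.160960

0.1610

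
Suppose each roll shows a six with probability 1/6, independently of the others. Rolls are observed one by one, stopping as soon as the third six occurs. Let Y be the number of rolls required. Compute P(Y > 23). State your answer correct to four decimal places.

0.2373

Needing more than 23 rolls ⇔ fewer than 3 successes in the first 23. With X ~ Binomial(23, 0.166667), P(Y > 23) = P(X ≤ 2).
  k=0: C(23,0)·0.166667^0·0.833333^23 = 0.015095
  k=1: C(23,1)·0.166667^1·0.833333^22 = 0.069437
  k=2: C(23,2)·0.166667^2·0.833333^21 = 0.152761
P(X ≤ 2) = 0.237292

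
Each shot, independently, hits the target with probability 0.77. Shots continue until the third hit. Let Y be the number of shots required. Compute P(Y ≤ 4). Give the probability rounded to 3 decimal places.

Finishing within 4 shots ⇔ at least 3 successes in the first 4. With X ~ Binomial(4, 0.77), P(Y ≤ 4) = 1 − P(X ≤ 2).
  k=0: C(4,0)·0.77^0·0.23^4 = 0.00280
  k=1: C(4,1)·0.77^1·0.23^3 = 0.03747
  k=2: C(4,2)·0.77^2·0.23^2 = 0.18819
1 − 0.22846 = 0.77154

0.772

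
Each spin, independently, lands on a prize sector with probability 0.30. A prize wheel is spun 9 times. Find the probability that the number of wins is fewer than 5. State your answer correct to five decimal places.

X ~ Binomial(9, 0.30); P(X ≤ 4) = Σ C(9,k) p^k (1−p)^(9−k) over k:
  k=0: C(9,0)·0.30^0·0.70^9 = 0.0403536
  k=1: C(9,1)·0.30^1·0.70^8 = 0.1556496
  k=2: C(9,2)·0.30^2·0.70^7 = 0.2668279
  k=3: C(9,3)·0.30^3·0.70^6 = 0.2668279
  k=4: C(9,4)·0.30^4·0.70^5 = 0.1715322
Total = 0.9011913

0.90119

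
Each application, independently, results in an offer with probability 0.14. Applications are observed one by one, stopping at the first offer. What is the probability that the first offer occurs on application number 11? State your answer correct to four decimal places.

Geometric (trials to first success), p = 0.14.
P(Y = 11) = (1−p)^10 · p = 0.2213 · 0.14 = 0.030982

0.0310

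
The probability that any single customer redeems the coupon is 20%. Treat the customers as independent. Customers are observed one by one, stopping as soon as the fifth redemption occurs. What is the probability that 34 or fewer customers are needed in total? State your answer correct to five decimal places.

0.83814

Finishing within 34 customers ⇔ at least 5 successes in the first 34. With X ~ Binomial(34, 0.20), P(Y ≤ 34) = 1 − P(X ≤ 4).
  k=0: C(34,0)·0.20^0·0.80^34 = 0.0005071
  k=1: C(34,1)·0.20^1·0.80^33 = 0.0043100
  k=2: C(34,2)·0.20^2·0.80^32 = 0.0177788
  k=3: C(34,3)·0.20^3·0.80^31 = 0.0474101
  k=4: C(34,4)·0.20^4·0.80^30 = 0.0918571
1 − 0.1618631 = 0.8381369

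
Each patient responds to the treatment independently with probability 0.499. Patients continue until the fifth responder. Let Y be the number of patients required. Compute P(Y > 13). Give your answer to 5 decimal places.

0.13500

Needing more than 13 patients ⇔ fewer than 5 successes in the first 13. With X ~ Binomial(13, 0.499), P(Y > 13) = P(X ≤ 4).
  k=0: C(13,0)·0.499^0·0.501^13 = 0.0001253
  k=1: C(13,1)·0.499^1·0.501^12 = 0.0016222
  k=2: C(13,2)·0.499^2·0.501^11 = 0.0096942
  k=3: C(13,3)·0.499^3·0.501^10 = 0.0354034
  k=4: C(13,4)·0.499^4·0.501^9 = 0.0881552
P(X ≤ 4) = 0.1350002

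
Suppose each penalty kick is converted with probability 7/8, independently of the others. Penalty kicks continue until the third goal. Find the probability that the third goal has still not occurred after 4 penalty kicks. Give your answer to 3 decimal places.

0.079

Needing more than 4 penalty kicks ⇔ fewer than 3 successes in the first 4. With X ~ Binomial(4, 0.875), P(Y > 4) = P(X ≤ 2).
  k=0: C(4,0)·0.875^0·0.125^4 = 0.00024
  k=1: C(4,1)·0.875^1·0.125^3 = 0.00684
  k=2: C(4,2)·0.875^2·0.125^2 = 0.07178
P(X ≤ 2) = 0.07886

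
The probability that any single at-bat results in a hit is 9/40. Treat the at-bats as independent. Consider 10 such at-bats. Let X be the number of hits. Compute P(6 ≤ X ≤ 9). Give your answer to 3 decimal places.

0.012

X ~ Binomial(10, 0.225); P(6 ≤ X ≤ 9) = Σ C(10,k) p^k (1−p)^(10−k) over k:
  k=6: C(10,6)·0.225^6·0.775^4 = 0.00983
  k=7: C(10,7)·0.225^7·0.775^3 = 0.00163
  k=8: C(10,8)·0.225^8·0.775^2 = 0.00018
  k=9: C(10,9)·0.225^9·0.775^1 = 0.00001
Total = 0.01165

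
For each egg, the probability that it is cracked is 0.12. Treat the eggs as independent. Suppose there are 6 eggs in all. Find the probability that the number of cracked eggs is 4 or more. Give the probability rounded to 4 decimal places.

X ~ Binomial(6, 0.12); P(X ≥ 4) = Σ C(6,k) p^k (1−p)^(6−k) over k:
  k=4: C(6,4)·0.12^4·0.88^2 = 0.002409
  k=5: C(6,5)·0.12^5·0.88^1 = 0.000131
  k=6: C(6,6)·0.12^6·0.88^0 = 0.000003
Total = 0.002543

0.0025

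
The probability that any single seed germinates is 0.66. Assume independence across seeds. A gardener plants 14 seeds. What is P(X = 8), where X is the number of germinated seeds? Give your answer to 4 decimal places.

X ~ Binomial(n=14, p=0.66).
P(X=8) = C(14,8) · p^8 · (1−p)^6
= 3003 · 0.036004 · 0.0015448 = 0.167025

0.1670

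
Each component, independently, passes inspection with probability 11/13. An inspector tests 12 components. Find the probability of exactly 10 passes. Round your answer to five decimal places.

X ~ Binomial(n=12, p=0.846154).
P(X=10) = C(12,10) · p^10 · (1−p)^2
= 66 · 0.18815 · 0.023669 = 0.2939074

0.29391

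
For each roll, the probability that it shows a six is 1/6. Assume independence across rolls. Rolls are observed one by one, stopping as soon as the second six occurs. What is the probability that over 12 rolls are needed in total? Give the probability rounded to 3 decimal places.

Needing more than 12 rolls ⇔ fewer than 2 successes in the first 12. With X ~ Binomial(12, 0.166667), P(Y > 12) = P(X ≤ 1).
  k=0: C(12,0)·0.166667^0·0.833333^12 = 0.11216
  k=1: C(12,1)·0.166667^1·0.833333^11 = 0.26918
P(X ≤ 1) = 0.38133

0.381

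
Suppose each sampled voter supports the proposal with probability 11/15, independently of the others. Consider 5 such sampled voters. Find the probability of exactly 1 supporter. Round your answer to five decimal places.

0.01854

X ~ Binomial(n=5, p=0.733333).
P(X=1) = C(5,1) · p^1 · (1−p)^4
= 5 · 0.73333 · 0.0050568 = 0.0185416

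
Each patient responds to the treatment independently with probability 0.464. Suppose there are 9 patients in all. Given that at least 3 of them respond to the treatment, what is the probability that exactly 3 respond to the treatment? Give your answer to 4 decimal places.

X ~ Binomial(9, 0.464). Want P(X=3 | X≥3) = P(X=3) / P(X≥3).
P(X=3) = C(9,3)·0.464^3·0.536^6 = 0.198986
P(X≥3) = 1 − 0.003652 − 0.028450 − 0.098513 = 0.869386
Ratio = 0.198986 / 0.869386 = 0.228881

0.2289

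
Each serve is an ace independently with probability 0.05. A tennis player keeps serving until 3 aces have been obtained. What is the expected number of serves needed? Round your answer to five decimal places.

60.00000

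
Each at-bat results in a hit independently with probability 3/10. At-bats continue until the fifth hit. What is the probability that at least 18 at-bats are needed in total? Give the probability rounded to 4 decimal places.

Needing more than 17 at-bats ⇔ fewer than 5 successes in the first 17. With X ~ Binomial(17, 0.30), P(Y > 17) = P(X ≤ 4).
  k=0: C(17,0)·0.30^0·0.70^17 = 0.002326
  k=1: C(17,1)·0.30^1·0.70^16 = 0.016949
  k=2: C(17,2)·0.30^2·0.70^15 = 0.058110
  k=3: C(17,3)·0.30^3·0.70^14 = 0.124522
  k=4: C(17,4)·0.30^4·0.70^13 = 0.186783
P(X ≤ 4) = 0.388690

0.3887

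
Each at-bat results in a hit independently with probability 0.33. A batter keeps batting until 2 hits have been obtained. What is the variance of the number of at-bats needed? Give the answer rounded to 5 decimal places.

Y = total at-bats until the second success; negative binomial with r=2, p=0.33.
Var(Y) = r(1−p)/p² = 2·0.67 / 0.33² = 12.3048669

12.30487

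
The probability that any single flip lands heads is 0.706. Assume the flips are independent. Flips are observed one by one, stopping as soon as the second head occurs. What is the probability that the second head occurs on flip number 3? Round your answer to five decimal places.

Y = trial on which the second success occurs; negative binomial, r=2, p=0.706.
P(Y=3) = C(2,1) · p^2 · (1−p)^1
= 2 · 0.49844 · 0.294 = 0.2930804

0.29308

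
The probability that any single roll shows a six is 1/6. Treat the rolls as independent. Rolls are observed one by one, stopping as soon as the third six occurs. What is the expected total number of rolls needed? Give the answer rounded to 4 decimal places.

Y = total rolls until the third success; negative binomial with r=3, p=0.166667.
E[Y] = r / p = 3 / 0.166667 = 18.000000

18.0000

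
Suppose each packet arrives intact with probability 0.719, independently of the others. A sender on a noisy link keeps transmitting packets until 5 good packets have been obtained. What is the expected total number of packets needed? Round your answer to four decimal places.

6.9541

Y = total packets until the fifth success; negative binomial with r=5, p=0.719.
E[Y] = r / p = 5 / 0.719 = 6.954103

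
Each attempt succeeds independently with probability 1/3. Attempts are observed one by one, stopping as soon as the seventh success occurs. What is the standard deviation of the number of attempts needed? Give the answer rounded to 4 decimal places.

6.4807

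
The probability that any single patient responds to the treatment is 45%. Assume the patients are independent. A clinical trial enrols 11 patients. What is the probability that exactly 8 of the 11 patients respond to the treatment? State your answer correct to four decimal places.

X ~ Binomial(n=11, p=0.45).
P(X=8) = C(11,8) · p^8 · (1−p)^3
= 165 · 0.0016815 · 0.16637 = 0.046161

0.0462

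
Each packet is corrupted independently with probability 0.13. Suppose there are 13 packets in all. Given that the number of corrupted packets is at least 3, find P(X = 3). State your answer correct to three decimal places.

0.668

X ~ Binomial(13, 0.13). Want P(X=3 | X≥3) = P(X=3) / P(X≥3).
P(X=3) = C(13,3)·0.13^3·0.87^10 = 0.15609
P(X≥3) = 1 − 0.16359 − 0.31777 − 0.28490 = 0.23374
Ratio = 0.15609 / 0.23374 = 0.66782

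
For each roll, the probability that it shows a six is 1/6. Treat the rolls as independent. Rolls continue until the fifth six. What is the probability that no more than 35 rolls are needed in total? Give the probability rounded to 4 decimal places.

Finishing within 35 rolls ⇔ at least 5 successes in the first 35. With X ~ Binomial(35, 0.166667), P(Y ≤ 35) = 1 − P(X ≤ 4).
  k=0: C(35,0)·0.166667^0·0.833333^35 = 0.001693
  k=1: C(35,1)·0.166667^1·0.833333^34 = 0.011851
  k=2: C(35,2)·0.166667^2·0.833333^33 = 0.040293
  k=3: C(35,3)·0.166667^3·0.833333^32 = 0.088645
  k=4: C(35,4)·0.166667^4·0.833333^31 = 0.141833
1 − 0.284315 = 0.715685

0.7157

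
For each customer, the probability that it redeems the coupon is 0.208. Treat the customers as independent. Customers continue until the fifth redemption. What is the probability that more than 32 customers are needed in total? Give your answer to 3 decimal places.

0.175

Needing more than 32 customers ⇔ fewer than 5 successes in the first 32. With X ~ Binomial(32, 0.208), P(Y > 32) = P(X ≤ 4).
  k=0: C(32,0)·0.208^0·0.792^32 = 0.00057
  k=1: C(32,1)·0.208^1·0.792^31 = 0.00483
  k=2: C(32,2)·0.208^2·0.792^30 = 0.01965
  k=3: C(32,3)·0.208^3·0.792^29 = 0.05161
  k=4: C(32,4)·0.208^4·0.792^28 = 0.09826
P(X ≤ 4) = 0.17492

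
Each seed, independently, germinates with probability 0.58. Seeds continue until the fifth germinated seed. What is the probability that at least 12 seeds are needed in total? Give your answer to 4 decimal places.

Needing more than 11 seeds ⇔ fewer than 5 successes in the first 11. With X ~ Binomial(11, 0.58), P(Y > 11) = P(X ≤ 4).
  k=0: C(11,0)·0.58^0·0.42^11 = 0.000072
  k=1: C(11,1)·0.58^1·0.42^10 = 0.001090
  k=2: C(11,2)·0.58^2·0.42^9 = 0.007524
  k=3: C(11,3)·0.58^3·0.42^8 = 0.031172
  k=4: C(11,4)·0.58^4·0.42^7 = 0.086094
P(X ≤ 4) = 0.125951

0.1260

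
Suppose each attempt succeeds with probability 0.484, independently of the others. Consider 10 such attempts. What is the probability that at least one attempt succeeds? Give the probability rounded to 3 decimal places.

0.999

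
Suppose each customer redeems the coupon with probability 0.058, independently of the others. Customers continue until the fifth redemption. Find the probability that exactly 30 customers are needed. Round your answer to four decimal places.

Y = trial on which the fifth success occurs; negative binomial, r=5, p=0.058.
P(Y=30) = C(29,4) · p^5 · (1−p)^25
= 23751 · 6.5636e-07 · 0.22453 = 0.003500

0.0035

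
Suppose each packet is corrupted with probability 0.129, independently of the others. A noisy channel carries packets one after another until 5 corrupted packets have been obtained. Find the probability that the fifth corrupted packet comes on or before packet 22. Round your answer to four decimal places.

0.1450

Finishing within 22 packets ⇔ at least 5 successes in the first 22. With X ~ Binomial(22, 0.129), P(Y ≤ 22) = 1 − P(X ≤ 4).
  k=0: C(22,0)·0.129^0·0.871^22 = 0.047907
  k=1: C(22,1)·0.129^1·0.871^21 = 0.156097
  k=2: C(22,2)·0.129^2·0.871^20 = 0.242747
  k=3: C(22,3)·0.129^3·0.871^19 = 0.239682
  k=4: C(22,4)·0.129^4·0.871^18 = 0.168616
1 − 0.855049 = 0.144951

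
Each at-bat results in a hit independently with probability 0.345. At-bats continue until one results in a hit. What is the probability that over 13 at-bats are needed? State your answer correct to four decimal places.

Y = number of at-bats to the first success; geometric, p = 0.345.
P(Y > 13) = P(first 13 all fail) = (1−p)^13 = 0.004084

0.0041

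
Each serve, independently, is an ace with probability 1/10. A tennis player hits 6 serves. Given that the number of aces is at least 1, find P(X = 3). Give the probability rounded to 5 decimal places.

0.03112

X ~ Binomial(6, 0.10). Want P(X=3 | X≥1) = P(X=3) / P(X≥1).
P(X=3) = C(6,3)·0.10^3·0.90^3 = 0.0145800
P(X≥1) = 1 − 0.5314410 = 0.4685590
Ratio = 0.0145800 / 0.4685590 = 0.0311167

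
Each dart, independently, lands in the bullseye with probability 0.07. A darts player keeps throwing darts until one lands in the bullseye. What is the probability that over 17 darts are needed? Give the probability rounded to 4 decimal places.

0.2912

Y = number of darts to the first success; geometric, p = 0.07.
P(Y > 17) = P(first 17 all fail) = (1−p)^17 = 0.291213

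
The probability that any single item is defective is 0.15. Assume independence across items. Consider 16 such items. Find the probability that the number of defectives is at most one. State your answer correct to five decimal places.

0.28390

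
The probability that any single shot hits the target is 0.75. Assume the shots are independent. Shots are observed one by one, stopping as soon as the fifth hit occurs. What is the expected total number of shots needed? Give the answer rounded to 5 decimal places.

Y = total shots until the fifth success; negative binomial with r=5, p=0.75.
E[Y] = r / p = 5 / 0.75 = 6.6666667

6.66667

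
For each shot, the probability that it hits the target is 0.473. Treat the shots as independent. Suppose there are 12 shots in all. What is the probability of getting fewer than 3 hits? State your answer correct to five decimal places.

0.02980

X ~ Binomial(12, 0.473); P(X ≤ 2) = Σ C(12,k) p^k (1−p)^(12−k) over k:
  k=0: C(12,0)·0.473^0·0.527^12 = 0.0004589
  k=1: C(12,1)·0.473^1·0.527^11 = 0.0049426
  k=2: C(12,2)·0.473^2·0.527^10 = 0.0243990
Total = 0.0298006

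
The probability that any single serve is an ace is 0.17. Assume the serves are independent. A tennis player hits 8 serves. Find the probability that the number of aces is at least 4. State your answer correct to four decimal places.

X ~ Binomial(8, 0.17); P(X ≥ 4) = Σ C(8,k) p^k (1−p)^(8−k) over k:
  k=4: C(8,4)·0.17^4·0.83^4 = 0.027746
  k=5: C(8,5)·0.17^5·0.83^3 = 0.004546
  k=6: C(8,6)·0.17^6·0.83^2 = 0.000466
  k=7: C(8,7)·0.17^7·0.83^1 = 0.000027
  k=8: C(8,8)·0.17^8·0.83^0 = 0.000001
Total = 0.032786

0.0328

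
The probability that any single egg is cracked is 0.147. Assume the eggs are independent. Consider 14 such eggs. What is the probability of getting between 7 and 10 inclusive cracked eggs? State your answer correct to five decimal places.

0.00196

X ~ Binomial(14, 0.147); P(7 ≤ X ≤ 10) = Σ C(14,k) p^k (1−p)^(14−k) over k:
  k=7: C(14,7)·0.147^7·0.853^7 = 0.0016727
  k=8: C(14,8)·0.147^8·0.853^6 = 0.0002522
  k=9: C(14,9)·0.147^9·0.853^5 = 0.0000290
  k=10: C(14,10)·0.147^10·0.853^4 = 0.0000025
Total = 0.0019564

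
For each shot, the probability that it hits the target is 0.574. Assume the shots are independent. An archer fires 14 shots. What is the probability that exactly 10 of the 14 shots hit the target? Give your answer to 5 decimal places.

X ~ Binomial(n=14, p=0.574).
P(X=10) = C(14,10) · p^10 · (1−p)^4
= 1001 · 0.0038826 · 0.032934 = 0.1279945

0.12799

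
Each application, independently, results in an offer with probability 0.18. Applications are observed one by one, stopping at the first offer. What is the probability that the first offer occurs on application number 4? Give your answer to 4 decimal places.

0.0992

Geometric (trials to first success), p = 0.18.
P(Y = 4) = (1−p)^3 · p = 0.55137 · 0.18 = 0.099246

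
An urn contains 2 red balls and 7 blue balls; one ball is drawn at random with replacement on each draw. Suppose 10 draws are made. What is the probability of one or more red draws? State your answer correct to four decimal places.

P(at least one) = 1 − P(none) = 1 − (1 − 0.222222)^10
= 1 − 0.081013 = 0.918987

0.9190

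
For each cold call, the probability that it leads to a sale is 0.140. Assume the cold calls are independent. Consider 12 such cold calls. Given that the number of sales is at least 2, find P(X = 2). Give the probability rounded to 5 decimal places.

X ~ Binomial(12, 0.14). Want P(X=2 | X≥2) = P(X=2) / P(X≥2).
P(X=2) = C(12,2)·0.14^2·0.86^10 = 0.2862757
P(X≥2) = 1 − 0.1636746 − 0.3197365 = 0.5165888
Ratio = 0.2862757 / 0.5165888 = 0.5541655

0.55417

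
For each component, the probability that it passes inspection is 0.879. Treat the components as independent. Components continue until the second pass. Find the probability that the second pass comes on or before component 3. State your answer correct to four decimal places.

Finishing within 3 components ⇔ at least 2 successes in the first 3. With X ~ Binomial(3, 0.879), P(Y ≤ 3) = 1 − P(X ≤ 1).
  k=0: C(3,0)·0.879^0·0.121^3 = 0.001772
  k=1: C(3,1)·0.879^1·0.121^2 = 0.038608
1 − 0.040380 = 0.959620

0.9596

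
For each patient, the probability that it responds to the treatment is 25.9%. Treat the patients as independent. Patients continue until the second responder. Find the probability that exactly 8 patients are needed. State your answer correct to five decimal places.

Y = trial on which the second success occurs; negative binomial, r=2, p=0.259.
P(Y=8) = C(7,1) · p^2 · (1−p)^6
= 7 · 0.067081 · 0.16554 = 0.0777332

0.07773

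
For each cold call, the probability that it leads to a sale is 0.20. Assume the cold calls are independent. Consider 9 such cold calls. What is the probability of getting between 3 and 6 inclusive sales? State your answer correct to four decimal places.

X ~ Binomial(9, 0.20); P(3 ≤ X ≤ 6) = Σ C(9,k) p^k (1−p)^(9−k) over k:
  k=3: C(9,3)·0.20^3·0.80^6 = 0.176161
  k=4: C(9,4)·0.20^4·0.80^5 = 0.066060
  k=5: C(9,5)·0.20^5·0.80^4 = 0.016515
  k=6: C(9,6)·0.20^6·0.80^3 = 0.002753
Total = 0.261489

0.2615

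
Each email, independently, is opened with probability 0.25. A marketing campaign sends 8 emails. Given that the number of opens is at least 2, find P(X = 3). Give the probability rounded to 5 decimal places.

0.32807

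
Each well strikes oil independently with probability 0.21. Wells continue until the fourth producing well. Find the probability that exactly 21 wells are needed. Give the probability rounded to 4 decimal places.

Y = trial on which the fourth success occurs; negative binomial, r=4, p=0.21.
P(Y=21) = C(20,3) · p^4 · (1−p)^17
= 1140 · 0.0019448 · 0.018183 = 0.040313

0.0403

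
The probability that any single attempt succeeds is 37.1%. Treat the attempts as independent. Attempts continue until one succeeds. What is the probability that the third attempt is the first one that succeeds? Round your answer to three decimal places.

0.147

Geometric (trials to first success), p = 0.371.
P(Y = 3) = (1−p)^2 · p = 0.39564 · 0.371 = 0.14678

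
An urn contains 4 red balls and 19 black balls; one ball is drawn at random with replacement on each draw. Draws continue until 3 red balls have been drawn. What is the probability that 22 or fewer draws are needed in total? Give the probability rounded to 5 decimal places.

0.76279

Finishing within 22 draws ⇔ at least 3 successes in the first 22. With X ~ Binomial(22, 0.173913), P(Y ≤ 22) = 1 − P(X ≤ 2).
  k=0: C(22,0)·0.173913^0·0.826087^22 = 0.0149474
  k=1: C(22,1)·0.173913^1·0.826087^21 = 0.0692302
  k=2: C(22,2)·0.173913^2·0.826087^20 = 0.1530353
1 − 0.2372130 = 0.7627870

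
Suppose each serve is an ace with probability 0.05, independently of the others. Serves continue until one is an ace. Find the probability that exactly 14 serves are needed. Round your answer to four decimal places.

Geometric (trials to first success), p = 0.05.
P(Y = 14) = (1−p)^13 · p = 0.51334 · 0.05 = 0.025667

0.0257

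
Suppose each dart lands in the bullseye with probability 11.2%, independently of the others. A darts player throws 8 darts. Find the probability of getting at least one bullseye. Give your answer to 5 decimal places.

P(at least one) = 1 − P(none) = 1 − (1 − 0.112)^8
= 1 − 0.3866373 = 0.6133627

0.61336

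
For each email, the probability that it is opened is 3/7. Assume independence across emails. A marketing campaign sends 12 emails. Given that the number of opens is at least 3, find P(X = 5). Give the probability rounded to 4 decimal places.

X ~ Binomial(12, 0.428571). Want P(X=5 | X≥3) = P(X=5) / P(X≥3).
P(X=5) = C(12,5)·0.428571^5·0.571429^7 = 0.227811
P(X≥3) = 1 − 0.001212 − 0.010909 − 0.045000 = 0.942879
Ratio = 0.227811 / 0.942879 = 0.241612

0.2416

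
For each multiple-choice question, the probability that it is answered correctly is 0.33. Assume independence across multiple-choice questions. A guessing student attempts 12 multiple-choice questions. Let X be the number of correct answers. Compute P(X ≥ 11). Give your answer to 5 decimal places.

X ~ Binomial(12, 0.33); P(X ≥ 11) = Σ C(12,k) p^k (1−p)^(12−k) over k:
  k=11: C(12,11)·0.33^11·0.67^1 = 0.0000406
  k=12: C(12,12)·0.33^12·0.67^0 = 0.0000017
Total = 0.0000423

0.00004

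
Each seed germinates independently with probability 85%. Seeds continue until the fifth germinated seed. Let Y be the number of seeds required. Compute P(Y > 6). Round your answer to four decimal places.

Needing more than 6 seeds ⇔ fewer than 5 successes in the first 6. With X ~ Binomial(6, 0.85), P(Y > 6) = P(X ≤ 4).
  k=0: C(6,0)·0.85^0·0.15^6 = 0.000011
  k=1: C(6,1)·0.85^1·0.15^5 = 0.000387
  k=2: C(6,2)·0.85^2·0.15^4 = 0.005486
  k=3: C(6,3)·0.85^3·0.15^3 = 0.041453
  k=4: C(6,4)·0.85^4·0.15^2 = 0.176177
P(X ≤ 4) = 0.223516

0.2235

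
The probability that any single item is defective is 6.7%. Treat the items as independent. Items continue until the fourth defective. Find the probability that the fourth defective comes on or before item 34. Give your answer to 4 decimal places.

0.1910

Finishing within 34 items ⇔ at least 4 successes in the first 34. With X ~ Binomial(34, 0.067), P(Y ≤ 34) = 1 − P(X ≤ 3).
  k=0: C(34,0)·0.067^0·0.933^34 = 0.094618
  k=1: C(34,1)·0.067^1·0.933^33 = 0.231019
  k=2: C(34,2)·0.067^2·0.933^32 = 0.273732
  k=3: C(34,3)·0.067^3·0.933^31 = 0.209675
1 − 0.809044 = 0.190956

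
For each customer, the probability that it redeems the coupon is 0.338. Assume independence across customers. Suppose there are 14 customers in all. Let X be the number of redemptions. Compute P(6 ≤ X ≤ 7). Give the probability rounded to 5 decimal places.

X ~ Binomial(14, 0.338); P(6 ≤ X ≤ 7) = Σ C(14,k) p^k (1−p)^(14−k) over k:
  k=6: C(14,6)·0.338^6·0.662^8 = 0.1651655
  k=7: C(14,7)·0.338^7·0.662^7 = 0.0963763
Total = 0.2615418

0.26154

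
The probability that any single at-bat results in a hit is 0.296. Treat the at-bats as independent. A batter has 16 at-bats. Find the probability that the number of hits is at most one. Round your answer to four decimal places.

0.0281

X ~ Binomial(16, 0.296); P(X ≤ 1) = Σ C(16,k) p^k (1−p)^(16−k) over k:
  k=0: C(16,0)·0.296^0·0.704^16 = 0.003641
  k=1: C(16,1)·0.296^1·0.704^15 = 0.024491
Total = 0.028131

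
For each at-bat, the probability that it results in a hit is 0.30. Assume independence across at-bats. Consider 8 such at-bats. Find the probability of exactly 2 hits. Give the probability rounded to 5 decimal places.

X ~ Binomial(n=8, p=0.30).
P(X=2) = C(8,2) · p^2 · (1−p)^6
= 28 · 0.09 · 0.11765 = 0.2964755

0.29648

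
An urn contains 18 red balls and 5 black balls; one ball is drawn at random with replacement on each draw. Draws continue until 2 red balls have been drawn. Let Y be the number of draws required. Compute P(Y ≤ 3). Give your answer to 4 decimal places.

Finishing within 3 draws ⇔ at least 2 successes in the first 3. With X ~ Binomial(3, 0.782609), P(Y ≤ 3) = 1 − P(X ≤ 1).
  k=0: C(3,0)·0.782609^0·0.217391^3 = 0.010274
  k=1: C(3,1)·0.782609^1·0.217391^2 = 0.110956
1 − 0.121230 = 0.878770

0.8788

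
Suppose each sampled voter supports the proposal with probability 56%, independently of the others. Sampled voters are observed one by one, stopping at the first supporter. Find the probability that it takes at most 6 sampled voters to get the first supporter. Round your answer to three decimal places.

0.993

Y = number of sampled voters to the first success; geometric, p = 0.56.
P(Y ≤ 6) = 1 − (1−p)^6 = 1 − 0.00726 = 0.99274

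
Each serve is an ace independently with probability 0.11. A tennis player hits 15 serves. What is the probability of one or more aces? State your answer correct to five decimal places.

P(at least one) = 1 − P(none) = 1 − (1 − 0.11)^15
= 1 − 0.1741206 = 0.8258794

0.82588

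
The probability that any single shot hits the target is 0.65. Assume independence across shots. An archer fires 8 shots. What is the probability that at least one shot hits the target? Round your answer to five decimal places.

0.99977

P(at least one) = 1 − P(none) = 1 − (1 − 0.65)^8
= 1 − 0.0002252 = 0.9997748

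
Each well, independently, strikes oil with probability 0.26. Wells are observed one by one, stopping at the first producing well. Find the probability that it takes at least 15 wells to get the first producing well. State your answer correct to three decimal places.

Y = number of wells to the first success; geometric, p = 0.26.
P(Y > 14) = P(first 14 all fail) = (1−p)^14 = 0.01477

0.015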